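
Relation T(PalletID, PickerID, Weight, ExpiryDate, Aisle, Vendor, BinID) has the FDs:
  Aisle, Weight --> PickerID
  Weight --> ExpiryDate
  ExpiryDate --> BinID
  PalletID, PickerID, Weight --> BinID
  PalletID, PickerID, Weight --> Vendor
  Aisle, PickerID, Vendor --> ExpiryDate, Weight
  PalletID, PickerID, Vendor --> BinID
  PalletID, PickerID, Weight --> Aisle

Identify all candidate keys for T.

No FD produces {PalletID}, so it must be in every candidate key.
{Aisle, PalletID, Weight} is a candidate key since {Aisle, PalletID, Weight}⁺ = {Aisle, BinID, ExpiryDate, PalletID, PickerID, Vendor, Weight} covers every attribute.
{PalletID, PickerID, Weight} is a candidate key since {PalletID, PickerID, Weight}⁺ = {Aisle, BinID, ExpiryDate, PalletID, PickerID, Vendor, Weight} covers every attribute.
{Aisle, PalletID, PickerID, Vendor} is a candidate key since {Aisle, PalletID, PickerID, Vendor}⁺ = {Aisle, BinID, ExpiryDate, PalletID, PickerID, Vendor, Weight} covers every attribute.
No proper subset of any of these is a key, and no other minimal superkey exists.

{Aisle, PalletID, PickerID, Vendor}, {Aisle, PalletID, Weight}, {PalletID, PickerID, Weight}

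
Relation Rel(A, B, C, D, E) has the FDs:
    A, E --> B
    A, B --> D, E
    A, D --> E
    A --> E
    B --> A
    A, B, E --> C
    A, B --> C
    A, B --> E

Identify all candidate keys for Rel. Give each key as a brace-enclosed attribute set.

{A}, {B}

{A}⁺ = {A, B, C, D, E}, which is every attribute, so {A} is a candidate key.
{B}⁺ = {A, B, C, D, E}, which is every attribute, so {B} is a candidate key.
No proper subset of any of these is a key, and no other minimal superkey exists.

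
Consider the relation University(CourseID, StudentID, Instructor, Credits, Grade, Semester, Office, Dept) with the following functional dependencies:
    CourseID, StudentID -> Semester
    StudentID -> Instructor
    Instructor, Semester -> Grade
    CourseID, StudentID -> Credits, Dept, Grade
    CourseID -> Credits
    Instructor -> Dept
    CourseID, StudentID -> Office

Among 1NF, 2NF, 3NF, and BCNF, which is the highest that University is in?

Candidate key: {CourseID, StudentID}. Prime attributes: {CourseID, StudentID}.
StudentID -> Instructor: {StudentID}⁺ = {Dept, Instructor, StudentID}, which is not all of the attributes, so the left side is not a superkey — BCNF is violated.
StudentID -> Instructor determines the non-prime attribute {Instructor} from a non-superkey — 3NF is violated.
The proper key subset {CourseID} of {CourseID, StudentID} determines non-prime {Credits}, so the relation is not even in 2NF.

1NF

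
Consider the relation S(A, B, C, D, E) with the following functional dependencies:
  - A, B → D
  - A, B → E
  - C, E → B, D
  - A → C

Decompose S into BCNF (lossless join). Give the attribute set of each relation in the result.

{A, C}; {A, E}; {B, C, D, E}

Candidate keys of the original relation: {A, B}, {A, E}.
{A, B, C, D, E}: {C, E} determines {B, C, D, E} here but is not a superkey — split on C, E → B, D, giving {B, C, D, E} and {A, C, E}.
{B, C, D, E} has no BCNF violation.
{A, C, E}: {A} determines {A, C} here but is not a superkey — split on A → C, giving {A, C} and {A, E}.
{A, C} has no BCNF violation.
{A, E} has no BCNF violation.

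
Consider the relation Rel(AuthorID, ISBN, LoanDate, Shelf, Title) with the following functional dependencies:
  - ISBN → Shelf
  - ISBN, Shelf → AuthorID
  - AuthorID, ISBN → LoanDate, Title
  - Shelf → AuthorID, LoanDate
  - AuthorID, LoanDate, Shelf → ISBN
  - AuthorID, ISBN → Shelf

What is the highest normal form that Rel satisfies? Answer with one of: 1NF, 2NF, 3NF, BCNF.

Candidate keys: {ISBN}, {Shelf}. Prime attributes: {ISBN, Shelf}.
The left-hand side of every FD is a superkey, so BCNF is satisfied.

BCNF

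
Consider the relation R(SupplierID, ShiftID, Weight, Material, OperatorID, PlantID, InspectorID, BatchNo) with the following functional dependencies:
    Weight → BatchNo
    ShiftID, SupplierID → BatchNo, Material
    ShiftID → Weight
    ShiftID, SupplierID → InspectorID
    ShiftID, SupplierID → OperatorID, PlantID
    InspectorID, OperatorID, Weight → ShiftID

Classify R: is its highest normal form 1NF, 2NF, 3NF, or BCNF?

Candidate keys: {InspectorID, OperatorID, SupplierID, Weight}, {ShiftID, SupplierID}. Prime attributes: {InspectorID, OperatorID, ShiftID, SupplierID, Weight}.
Weight → BatchNo breaks BCNF: {Weight}⁺ = {BatchNo, Weight}, so {Weight} is not a superkey.
Weight → BatchNo has non-prime {BatchNo} on the right and a non-superkey on the left, so 3NF fails.
The proper key subset {ShiftID} of {ShiftID, SupplierID} determines non-prime {BatchNo}, so the relation is not even in 2NF.

1NF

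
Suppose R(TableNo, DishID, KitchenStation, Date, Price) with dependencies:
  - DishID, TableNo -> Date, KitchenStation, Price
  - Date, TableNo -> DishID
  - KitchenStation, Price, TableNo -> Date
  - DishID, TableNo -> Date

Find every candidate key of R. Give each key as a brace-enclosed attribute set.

{Date, TableNo}, {DishID, TableNo}, {KitchenStation, Price, TableNo}

Attributes never on any right-hand side: {TableNo} — every candidate key must contain it.
{Date, TableNo}⁺ = {Date, DishID, KitchenStation, Price, TableNo} — all of the relation — so {Date, TableNo} is a candidate key.
{DishID, TableNo}⁺ = {Date, DishID, KitchenStation, Price, TableNo} — all of the relation — so {DishID, TableNo} is a candidate key.
{KitchenStation, Price, TableNo}⁺ = {Date, DishID, KitchenStation, Price, TableNo} — all of the relation — so {KitchenStation, Price, TableNo} is a candidate key.
Any other superkey properly contains one of these, so there are no further candidate keys.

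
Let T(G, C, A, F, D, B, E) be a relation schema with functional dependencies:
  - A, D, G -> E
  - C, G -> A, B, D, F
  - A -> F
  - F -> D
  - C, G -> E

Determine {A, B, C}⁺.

{A, B, C, D, F}

Start with {A, B, C}.
A -> F applies; add {F} → now {A, B, C, F}.
F -> D applies; add {D} → now {A, B, C, D, F}.
No further FD applies.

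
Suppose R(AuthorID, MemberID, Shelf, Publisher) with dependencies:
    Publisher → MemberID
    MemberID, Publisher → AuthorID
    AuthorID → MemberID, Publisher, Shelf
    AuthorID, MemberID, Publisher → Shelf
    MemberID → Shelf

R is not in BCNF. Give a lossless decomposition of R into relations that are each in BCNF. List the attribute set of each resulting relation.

{AuthorID, MemberID, Publisher}; {MemberID, Shelf}

Candidate keys of the original relation: {AuthorID}, {Publisher}.
{AuthorID, MemberID, Publisher, Shelf}: {MemberID} determines {MemberID, Shelf} here but is not a superkey — split on MemberID → Shelf, giving {MemberID, Shelf} and {AuthorID, MemberID, Publisher}.
{MemberID, Shelf} has no BCNF violation.
{AuthorID, MemberID, Publisher} has no BCNF violation.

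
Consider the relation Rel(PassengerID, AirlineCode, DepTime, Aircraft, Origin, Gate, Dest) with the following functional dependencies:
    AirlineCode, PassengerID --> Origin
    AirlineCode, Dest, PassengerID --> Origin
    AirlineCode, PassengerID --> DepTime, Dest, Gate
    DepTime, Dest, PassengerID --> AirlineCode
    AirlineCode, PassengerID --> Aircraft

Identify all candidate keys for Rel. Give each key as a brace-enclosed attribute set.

Attributes never on any right-hand side: {PassengerID} — every candidate key must contain it.
{AirlineCode, PassengerID}⁺ = {Aircraft, AirlineCode, DepTime, Dest, Gate, Origin, PassengerID}, which is every attribute, so {AirlineCode, PassengerID} is a candidate key.
{DepTime, Dest, PassengerID}⁺ = {Aircraft, AirlineCode, DepTime, Dest, Gate, Origin, PassengerID}, which is every attribute, so {DepTime, Dest, PassengerID} is a candidate key.
No proper subset of any of these is a key, and no other minimal superkey exists.

{AirlineCode, PassengerID}, {DepTime, Dest, PassengerID}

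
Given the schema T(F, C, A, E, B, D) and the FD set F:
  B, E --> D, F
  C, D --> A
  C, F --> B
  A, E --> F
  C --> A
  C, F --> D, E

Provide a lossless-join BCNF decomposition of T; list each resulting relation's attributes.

Candidate keys of the original relation: {C, E}, {C, F}.
Within {A, B, C, D, E, F}: {B, E}⁺ ∩ {A, B, C, D, E, F} = {B, D, E, F}, not the whole set, so B, E --> D, F violates BCNF; decompose into {B, D, E, F} and {A, B, C, E}.
{B, D, E, F}: every determinant is a superkey — BCNF.
Within {A, B, C, E}: {C}⁺ ∩ {A, B, C, E} = {A, C}, not the whole set, so C --> A violates BCNF; decompose into {A, C} and {B, C, E}.
{A, C}: every determinant is a superkey — BCNF.
{B, C, E}: every determinant is a superkey — BCNF.

{A, C}; {B, C, E}; {B, D, E, F}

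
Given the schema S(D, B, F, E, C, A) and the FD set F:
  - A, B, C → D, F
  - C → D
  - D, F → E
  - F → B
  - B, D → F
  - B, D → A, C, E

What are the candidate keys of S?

{B, C}, {B, D}, {C, F}, {D, F}

{B, C} is a candidate key since {B, C}⁺ = {A, B, C, D, E, F} covers every attribute.
{B, D} is a candidate key since {B, D}⁺ = {A, B, C, D, E, F} covers every attribute.
{C, F} is a candidate key since {C, F}⁺ = {A, B, C, D, E, F} covers every attribute.
{D, F} is a candidate key since {D, F}⁺ = {A, B, C, D, E, F} covers every attribute.
No proper subset of any of these is a key, and no other minimal superkey exists.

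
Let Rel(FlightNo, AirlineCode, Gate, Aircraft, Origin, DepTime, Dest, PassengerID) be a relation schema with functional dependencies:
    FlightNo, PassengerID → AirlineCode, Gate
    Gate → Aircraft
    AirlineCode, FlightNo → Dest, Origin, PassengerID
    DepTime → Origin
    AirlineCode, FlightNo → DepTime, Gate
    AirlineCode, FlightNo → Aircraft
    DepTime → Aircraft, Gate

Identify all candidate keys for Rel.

{AirlineCode, FlightNo}, {FlightNo, PassengerID}

{FlightNo} never appears on the right of any FD, so every key must include it.
Closure of {AirlineCode, FlightNo} is {Aircraft, AirlineCode, DepTime, Dest, FlightNo, Gate, Origin, PassengerID}, the whole schema; {AirlineCode, FlightNo} is a candidate key.
Closure of {FlightNo, PassengerID} is {Aircraft, AirlineCode, DepTime, Dest, FlightNo, Gate, Origin, PassengerID}, the whole schema; {FlightNo, PassengerID} is a candidate key.
No proper subset of any of these is a key, and no other minimal superkey exists.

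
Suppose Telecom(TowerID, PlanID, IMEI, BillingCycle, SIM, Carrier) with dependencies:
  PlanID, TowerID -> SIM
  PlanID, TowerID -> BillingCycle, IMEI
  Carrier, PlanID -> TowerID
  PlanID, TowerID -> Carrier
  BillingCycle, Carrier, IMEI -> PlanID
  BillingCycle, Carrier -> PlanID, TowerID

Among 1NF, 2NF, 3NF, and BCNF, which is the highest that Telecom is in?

Candidate keys: {BillingCycle, Carrier}, {Carrier, PlanID}, {PlanID, TowerID}. Prime attributes: {BillingCycle, Carrier, PlanID, TowerID}.
The left-hand side of every FD is a superkey, so BCNF is satisfied.

BCNF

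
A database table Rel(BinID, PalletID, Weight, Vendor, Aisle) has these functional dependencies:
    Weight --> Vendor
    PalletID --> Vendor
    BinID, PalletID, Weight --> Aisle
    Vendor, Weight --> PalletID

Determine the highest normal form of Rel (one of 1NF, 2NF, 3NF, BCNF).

1NF

Candidate key: {BinID, Weight}. Prime attributes: {BinID, Weight}.
For Weight --> Vendor we have {Weight}⁺ = {PalletID, Vendor, Weight}; {Weight} is not a superkey, so BCNF fails.
Weight --> Vendor determines the non-prime attribute {Vendor} from a non-superkey — 3NF is violated.
The proper key subset {Weight} of {BinID, Weight} determines non-prime {PalletID, Vendor}, so the relation is not even in 2NF.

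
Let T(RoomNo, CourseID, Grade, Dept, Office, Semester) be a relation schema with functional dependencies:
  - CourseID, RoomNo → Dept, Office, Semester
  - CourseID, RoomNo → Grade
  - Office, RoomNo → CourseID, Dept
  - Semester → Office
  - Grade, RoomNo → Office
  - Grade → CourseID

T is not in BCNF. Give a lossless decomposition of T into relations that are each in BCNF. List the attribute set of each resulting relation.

{CourseID, Grade}; {Dept, Grade, RoomNo, Semester}; {Office, Semester}

Candidate keys of the original relation: {CourseID, RoomNo}, {Grade, RoomNo}, {Office, RoomNo}, {RoomNo, Semester}.
Within {CourseID, Dept, Grade, Office, RoomNo, Semester}: {Semester}⁺ ∩ {CourseID, Dept, Grade, Office, RoomNo, Semester} = {Office, Semester}, not the whole set, so Semester → Office violates BCNF; decompose into {Office, Semester} and {CourseID, Dept, Grade, RoomNo, Semester}.
{Office, Semester} has no BCNF violation.
Within {CourseID, Dept, Grade, RoomNo, Semester}: {Grade}⁺ ∩ {CourseID, Dept, Grade, RoomNo, Semester} = {CourseID, Grade}, not the whole set, so Grade → CourseID violates BCNF; decompose into {CourseID, Grade} and {Dept, Grade, RoomNo, Semester}.
{CourseID, Grade} has no BCNF violation.
{Dept, Grade, RoomNo, Semester} has no BCNF violation.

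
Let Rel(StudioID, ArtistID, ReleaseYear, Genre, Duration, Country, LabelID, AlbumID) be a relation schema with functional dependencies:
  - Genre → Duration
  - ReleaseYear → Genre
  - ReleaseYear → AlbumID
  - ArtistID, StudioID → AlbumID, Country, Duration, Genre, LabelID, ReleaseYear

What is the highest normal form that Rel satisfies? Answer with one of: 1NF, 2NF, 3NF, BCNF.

Candidate key: {ArtistID, StudioID}. Prime attributes: {ArtistID, StudioID}.
Genre → Duration: {Genre}⁺ = {Duration, Genre}, which is not all of the attributes, so the left side is not a superkey — BCNF is violated.
Genre → Duration determines the non-prime attribute {Duration} from a non-superkey — 3NF is violated.
Checking every proper subset of each key, none determines a non-prime attribute — 2NF is satisfied.

2NF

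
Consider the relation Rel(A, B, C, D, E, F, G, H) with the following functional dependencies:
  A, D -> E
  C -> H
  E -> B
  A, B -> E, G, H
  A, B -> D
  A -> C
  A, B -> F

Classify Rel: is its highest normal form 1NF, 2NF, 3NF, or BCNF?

Candidate keys: {A, B}, {A, D}, {A, E}. Prime attributes: {A, B, D, E}.
C -> H breaks BCNF: {C}⁺ = {C, H}, so {C} is not a superkey.
Because {H} is non-prime and the left side of C -> H is not a superkey, the relation is not in 3NF.
The proper key subset {A} of {A, B} determines non-prime {C, H}, so the relation is not even in 2NF.

1NF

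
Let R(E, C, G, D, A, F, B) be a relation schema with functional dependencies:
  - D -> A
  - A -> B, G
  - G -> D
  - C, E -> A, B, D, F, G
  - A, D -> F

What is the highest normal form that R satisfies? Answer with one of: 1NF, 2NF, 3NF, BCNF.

2NF

Candidate key: {C, E}. Prime attributes: {C, E}.
D -> A: {D}⁺ = {A, B, D, F, G}, which is not all of the attributes, so the left side is not a superkey — BCNF is violated.
D -> A has non-prime {A} on the right and a non-superkey on the left, so 3NF fails.
Checking every proper subset of each key, none determines a non-prime attribute — 2NF is satisfied.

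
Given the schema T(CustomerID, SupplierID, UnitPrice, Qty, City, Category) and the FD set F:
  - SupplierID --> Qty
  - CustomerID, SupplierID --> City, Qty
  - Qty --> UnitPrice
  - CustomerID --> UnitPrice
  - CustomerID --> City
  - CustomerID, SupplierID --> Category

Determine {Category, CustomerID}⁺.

{Category, City, CustomerID, UnitPrice}

Start with {Category, CustomerID}.
CustomerID --> UnitPrice applies; add {UnitPrice} → now {Category, CustomerID, UnitPrice}.
CustomerID --> City applies; add {City} → now {Category, City, CustomerID, UnitPrice}.
No further FD applies.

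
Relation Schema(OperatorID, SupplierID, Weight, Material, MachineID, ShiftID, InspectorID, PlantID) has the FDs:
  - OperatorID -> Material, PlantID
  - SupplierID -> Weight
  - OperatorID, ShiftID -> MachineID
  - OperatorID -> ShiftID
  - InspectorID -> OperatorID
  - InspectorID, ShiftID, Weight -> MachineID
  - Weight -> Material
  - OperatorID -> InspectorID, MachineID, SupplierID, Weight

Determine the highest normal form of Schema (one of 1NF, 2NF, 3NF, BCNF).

Candidate keys: {InspectorID}, {OperatorID}. Prime attributes: {InspectorID, OperatorID}.
SupplierID -> Weight breaks BCNF: {SupplierID}⁺ = {Material, SupplierID, Weight}, so {SupplierID} is not a superkey.
Because {Weight} is non-prime and the left side of SupplierID -> Weight is not a superkey, the relation is not in 3NF.
Every candidate key is a single attribute, so no partial dependency is possible; 2NF holds.

2NF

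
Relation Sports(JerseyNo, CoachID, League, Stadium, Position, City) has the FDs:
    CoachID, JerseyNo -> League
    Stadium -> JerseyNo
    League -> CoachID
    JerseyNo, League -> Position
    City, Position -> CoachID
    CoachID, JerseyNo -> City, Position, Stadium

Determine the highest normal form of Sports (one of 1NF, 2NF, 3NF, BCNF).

3NF

Candidate keys: {City, JerseyNo, Position}, {City, Position, Stadium}, {CoachID, JerseyNo}, {CoachID, Stadium}, {JerseyNo, League}, {League, Stadium}. Prime attributes: {City, CoachID, JerseyNo, League, Position, Stadium}.
For Stadium -> JerseyNo we have {Stadium}⁺ = {JerseyNo, Stadium}; {Stadium} is not a superkey, so BCNF fails.
Since {JerseyNo} ⊆ prime attributes and every other non-superkey FD also has a prime right side, the schema is in 3NF.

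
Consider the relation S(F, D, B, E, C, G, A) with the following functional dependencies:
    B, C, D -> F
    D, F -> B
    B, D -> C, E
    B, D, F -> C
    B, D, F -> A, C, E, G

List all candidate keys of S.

No FD produces {D}, so it must be in every candidate key.
{B, D} is a candidate key since {B, D}⁺ = {A, B, C, D, E, F, G} covers every attribute.
{D, F} is a candidate key since {D, F}⁺ = {A, B, C, D, E, F, G} covers every attribute.
These are minimal and exhaustive — every other superkey contains one of them.

{B, D}, {D, F}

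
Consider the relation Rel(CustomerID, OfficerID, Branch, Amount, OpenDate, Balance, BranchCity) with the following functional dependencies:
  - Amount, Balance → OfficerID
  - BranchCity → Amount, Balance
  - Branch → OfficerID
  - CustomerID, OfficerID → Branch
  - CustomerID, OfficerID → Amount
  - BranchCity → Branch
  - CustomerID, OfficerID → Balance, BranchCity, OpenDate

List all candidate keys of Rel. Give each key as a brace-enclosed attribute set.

{Amount, Balance, CustomerID}, {Branch, CustomerID}, {BranchCity, CustomerID}, {CustomerID, OfficerID}

No FD produces {CustomerID}, so it must be in every candidate key.
{Branch, CustomerID} is a candidate key since {Branch, CustomerID}⁺ = {Amount, Balance, Branch, BranchCity, CustomerID, OfficerID, OpenDate} covers every attribute.
{BranchCity, CustomerID} is a candidate key since {BranchCity, CustomerID}⁺ = {Amount, Balance, Branch, BranchCity, CustomerID, OfficerID, OpenDate} covers every attribute.
{CustomerID, OfficerID} is a candidate key since {CustomerID, OfficerID}⁺ = {Amount, Balance, Branch, BranchCity, CustomerID, OfficerID, OpenDate} covers every attribute.
{Amount, Balance, CustomerID} is a candidate key since {Amount, Balance, CustomerID}⁺ = {Amount, Balance, Branch, BranchCity, CustomerID, OfficerID, OpenDate} covers every attribute.
Any other superkey properly contains one of these, so there are no further candidate keys.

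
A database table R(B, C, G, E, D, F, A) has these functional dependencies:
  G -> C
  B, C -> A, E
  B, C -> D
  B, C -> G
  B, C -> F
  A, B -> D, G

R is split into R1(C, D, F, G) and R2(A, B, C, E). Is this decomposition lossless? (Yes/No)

No

R1 ∩ R2 = {C}; its closure under F is {C}.
R1 ⊄ {C} and R2 ⊄ {C}, so the split is lossy.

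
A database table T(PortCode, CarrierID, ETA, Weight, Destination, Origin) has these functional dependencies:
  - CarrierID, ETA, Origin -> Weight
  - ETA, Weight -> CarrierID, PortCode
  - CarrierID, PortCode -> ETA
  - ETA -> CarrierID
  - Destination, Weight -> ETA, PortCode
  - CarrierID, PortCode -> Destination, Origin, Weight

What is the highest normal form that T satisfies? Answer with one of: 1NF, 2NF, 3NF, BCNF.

Candidate keys: {CarrierID, PortCode}, {Destination, Weight}, {ETA, Origin}, {ETA, PortCode}, {ETA, Weight}. Prime attributes: {CarrierID, Destination, ETA, Origin, PortCode, Weight}.
ETA -> CarrierID breaks BCNF: {ETA}⁺ = {CarrierID, ETA}, so {ETA} is not a superkey.
But every attribute on its right side ({CarrierID}) is prime, and the same holds for every other non-superkey FD, so 3NF still holds.

3NF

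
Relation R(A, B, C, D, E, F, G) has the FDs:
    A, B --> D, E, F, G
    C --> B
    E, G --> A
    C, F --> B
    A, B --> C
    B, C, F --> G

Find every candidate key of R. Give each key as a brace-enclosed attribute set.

{A, B}, {A, C}, {B, E, G}, {C, E, F}, {C, E, G}

{A, B}⁺ = {A, B, C, D, E, F, G} — all of the relation — so {A, B} is a candidate key.
{A, C}⁺ = {A, B, C, D, E, F, G} — all of the relation — so {A, C} is a candidate key.
{B, E, G}⁺ = {A, B, C, D, E, F, G} — all of the relation — so {B, E, G} is a candidate key.
{C, E, F}⁺ = {A, B, C, D, E, F, G} — all of the relation — so {C, E, F} is a candidate key.
{C, E, G}⁺ = {A, B, C, D, E, F, G} — all of the relation — so {C, E, G} is a candidate key.
No proper subset of any of these is a key, and no other minimal superkey exists.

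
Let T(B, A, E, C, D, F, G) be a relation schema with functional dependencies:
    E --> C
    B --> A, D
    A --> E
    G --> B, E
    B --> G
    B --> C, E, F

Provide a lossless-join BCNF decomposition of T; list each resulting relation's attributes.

Candidate keys of the original relation: {B}, {G}.
In {A, B, C, D, E, F, G}, {E} is not a superkey ({E}⁺ restricted to this set is {C, E}), so split on E --> C into {C, E} and {A, B, D, E, F, G}.
{C, E}: every determinant is a superkey — BCNF.
In {A, B, D, E, F, G}, {A} is not a superkey ({A}⁺ restricted to this set is {A, E}), so split on A --> E into {A, E} and {A, B, D, F, G}.
{A, E}: every determinant is a superkey — BCNF.
{A, B, D, F, G}: every determinant is a superkey — BCNF.

{A, B, D, F, G}; {A, E}; {C, E}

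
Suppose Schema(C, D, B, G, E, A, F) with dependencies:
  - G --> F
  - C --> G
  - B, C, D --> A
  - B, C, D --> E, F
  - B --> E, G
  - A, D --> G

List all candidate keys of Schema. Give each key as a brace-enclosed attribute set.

No FD produces {B, C, D}, so they must be in every candidate key.
Closure of {B, C, D} is {A, B, C, D, E, F, G}, the whole schema; {B, C, D} is a candidate key.
No smaller or unrelated set reaches every attribute, so there are no other keys.

{B, C, D}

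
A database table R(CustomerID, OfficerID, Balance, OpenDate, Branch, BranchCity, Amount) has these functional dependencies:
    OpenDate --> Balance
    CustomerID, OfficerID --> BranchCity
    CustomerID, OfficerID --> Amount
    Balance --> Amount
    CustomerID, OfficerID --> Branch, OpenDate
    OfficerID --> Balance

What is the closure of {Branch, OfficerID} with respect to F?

{Amount, Balance, Branch, OfficerID}

Start with {Branch, OfficerID}.
OfficerID --> Balance applies; add {Balance} → now {Balance, Branch, OfficerID}.
Balance --> Amount applies; add {Amount} → now {Amount, Balance, Branch, OfficerID}.
No further FD applies.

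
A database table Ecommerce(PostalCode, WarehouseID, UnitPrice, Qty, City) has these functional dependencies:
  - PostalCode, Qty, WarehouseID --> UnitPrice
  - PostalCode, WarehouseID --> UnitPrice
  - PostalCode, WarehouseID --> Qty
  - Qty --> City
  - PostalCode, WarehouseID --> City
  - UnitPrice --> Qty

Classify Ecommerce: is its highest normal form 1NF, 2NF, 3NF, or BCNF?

Candidate key: {PostalCode, WarehouseID}. Prime attributes: {PostalCode, WarehouseID}.
Qty --> City breaks BCNF: {Qty}⁺ = {City, Qty}, so {Qty} is not a superkey.
Qty --> City has non-prime {City} on the right and a non-superkey on the left, so 3NF fails.
No proper subset of a key has a non-prime attribute in its closure, so there is no partial dependency; 2NF holds.

2NF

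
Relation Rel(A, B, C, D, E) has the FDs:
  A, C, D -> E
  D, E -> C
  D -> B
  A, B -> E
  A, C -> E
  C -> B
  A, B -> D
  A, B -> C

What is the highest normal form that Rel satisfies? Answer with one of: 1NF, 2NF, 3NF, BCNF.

Candidate keys: {A, B}, {A, C}, {A, D}. Prime attributes: {A, B, C, D}.
For D, E -> C we have {D, E}⁺ = {B, C, D, E}; {D, E} is not a superkey, so BCNF fails.
But every attribute on its right side ({C}) is prime, and the same holds for every other non-superkey FD, so 3NF still holds.

3NF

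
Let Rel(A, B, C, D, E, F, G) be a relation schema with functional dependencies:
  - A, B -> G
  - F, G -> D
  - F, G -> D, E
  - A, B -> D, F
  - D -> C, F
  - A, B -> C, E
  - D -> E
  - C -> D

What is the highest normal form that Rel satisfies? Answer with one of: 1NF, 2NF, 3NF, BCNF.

Candidate key: {A, B}. Prime attributes: {A, B}.
For F, G -> D we have {F, G}⁺ = {C, D, E, F, G}; {F, G} is not a superkey, so BCNF fails.
F, G -> D has non-prime {D} on the right and a non-superkey on the left, so 3NF fails.
No proper subset of a key has a non-prime attribute in its closure, so there is no partial dependency; 2NF holds.

2NF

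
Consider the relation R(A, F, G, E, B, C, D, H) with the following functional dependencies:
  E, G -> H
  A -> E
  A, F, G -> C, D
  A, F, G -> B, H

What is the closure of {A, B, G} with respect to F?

Start with {A, B, G}.
A -> E applies; add {E} → now {A, B, E, G}.
E, G -> H applies; add {H} → now {A, B, E, G, H}.
No further FD applies.

{A, B, E, G, H}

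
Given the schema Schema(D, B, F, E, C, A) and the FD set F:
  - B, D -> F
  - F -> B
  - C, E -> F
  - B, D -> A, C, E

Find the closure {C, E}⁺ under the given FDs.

{B, C, E, F}

Start with {C, E}.
C, E -> F applies; add {F} → now {C, E, F}.
F -> B applies; add {B} → now {B, C, E, F}.
No further FD applies.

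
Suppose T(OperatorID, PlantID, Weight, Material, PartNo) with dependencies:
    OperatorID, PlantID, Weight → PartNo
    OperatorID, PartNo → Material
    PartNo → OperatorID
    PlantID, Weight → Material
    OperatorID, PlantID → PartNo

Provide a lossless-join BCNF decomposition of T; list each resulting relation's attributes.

Candidate keys of the original relation: {OperatorID, PlantID, Weight}, {PartNo, PlantID, Weight}.
In {Material, OperatorID, PartNo, PlantID, Weight}, {OperatorID, PartNo} is not a superkey ({OperatorID, PartNo}⁺ restricted to this set is {Material, OperatorID, PartNo}), so split on OperatorID, PartNo → Material into {Material, OperatorID, PartNo} and {OperatorID, PartNo, PlantID, Weight}.
{Material, OperatorID, PartNo} has no BCNF violation.
In {OperatorID, PartNo, PlantID, Weight}, {PartNo} is not a superkey ({PartNo}⁺ restricted to this set is {OperatorID, PartNo}), so split on PartNo → OperatorID into {OperatorID, PartNo} and {PartNo, PlantID, Weight}.
{OperatorID, PartNo} has no BCNF violation.
{PartNo, PlantID, Weight} has no BCNF violation.

{Material, OperatorID, PartNo}; {PartNo, PlantID, Weight}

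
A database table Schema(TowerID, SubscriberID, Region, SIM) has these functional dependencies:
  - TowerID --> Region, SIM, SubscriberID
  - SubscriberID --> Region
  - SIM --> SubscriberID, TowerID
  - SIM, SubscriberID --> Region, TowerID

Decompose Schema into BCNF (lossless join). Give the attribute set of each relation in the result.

{Region, SubscriberID}; {SIM, SubscriberID, TowerID}

Candidate keys of the original relation: {SIM}, {TowerID}.
In {Region, SIM, SubscriberID, TowerID}, {SubscriberID} is not a superkey ({SubscriberID}⁺ restricted to this set is {Region, SubscriberID}), so split on SubscriberID --> Region into {Region, SubscriberID} and {SIM, SubscriberID, TowerID}.
{Region, SubscriberID}: every determinant is a superkey — BCNF.
{SIM, SubscriberID, TowerID}: every determinant is a superkey — BCNF.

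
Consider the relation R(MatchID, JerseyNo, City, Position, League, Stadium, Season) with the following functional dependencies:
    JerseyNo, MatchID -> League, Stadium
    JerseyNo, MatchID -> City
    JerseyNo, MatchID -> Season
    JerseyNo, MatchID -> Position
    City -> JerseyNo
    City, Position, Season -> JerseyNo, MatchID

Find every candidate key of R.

{City, MatchID}, {City, Position, Season}, {JerseyNo, MatchID}

{City, MatchID}⁺ = {City, JerseyNo, League, MatchID, Position, Season, Stadium}, which is every attribute, so {City, MatchID} is a candidate key.
{JerseyNo, MatchID}⁺ = {City, JerseyNo, League, MatchID, Position, Season, Stadium}, which is every attribute, so {JerseyNo, MatchID} is a candidate key.
{City, Position, Season}⁺ = {City, JerseyNo, League, MatchID, Position, Season, Stadium}, which is every attribute, so {City, Position, Season} is a candidate key.
These are minimal and exhaustive — every other superkey contains one of them.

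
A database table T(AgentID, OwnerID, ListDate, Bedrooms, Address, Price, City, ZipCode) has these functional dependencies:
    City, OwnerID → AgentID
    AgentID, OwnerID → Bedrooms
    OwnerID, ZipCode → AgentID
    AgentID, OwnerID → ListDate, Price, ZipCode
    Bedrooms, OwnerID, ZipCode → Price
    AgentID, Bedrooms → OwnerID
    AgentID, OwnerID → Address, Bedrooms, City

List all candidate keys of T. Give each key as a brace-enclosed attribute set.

{AgentID, Bedrooms} is a candidate key since {AgentID, Bedrooms}⁺ = {Address, AgentID, Bedrooms, City, ListDate, OwnerID, Price, ZipCode} covers every attribute.
{AgentID, OwnerID} is a candidate key since {AgentID, OwnerID}⁺ = {Address, AgentID, Bedrooms, City, ListDate, OwnerID, Price, ZipCode} covers every attribute.
{City, OwnerID} is a candidate key since {City, OwnerID}⁺ = {Address, AgentID, Bedrooms, City, ListDate, OwnerID, Price, ZipCode} covers every attribute.
{OwnerID, ZipCode} is a candidate key since {OwnerID, ZipCode}⁺ = {Address, AgentID, Bedrooms, City, ListDate, OwnerID, Price, ZipCode} covers every attribute.
These are minimal and exhaustive — every other superkey contains one of them.

{AgentID, Bedrooms}, {AgentID, OwnerID}, {City, OwnerID}, {OwnerID, ZipCode}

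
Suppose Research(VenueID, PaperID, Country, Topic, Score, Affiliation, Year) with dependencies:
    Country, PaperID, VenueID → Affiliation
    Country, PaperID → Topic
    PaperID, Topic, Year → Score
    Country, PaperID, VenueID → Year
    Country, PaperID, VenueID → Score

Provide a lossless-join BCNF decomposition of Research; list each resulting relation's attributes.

Candidate key of the original relation: {Country, PaperID, VenueID}.
Within {Affiliation, Country, PaperID, Score, Topic, VenueID, Year}: {Country, PaperID}⁺ ∩ {Affiliation, Country, PaperID, Score, Topic, VenueID, Year} = {Country, PaperID, Topic}, not the whole set, so Country, PaperID → Topic violates BCNF; decompose into {Country, PaperID, Topic} and {Affiliation, Country, PaperID, Score, VenueID, Year}.
{Country, PaperID, Topic}: every determinant is a superkey — BCNF.
Within {Affiliation, Country, PaperID, Score, VenueID, Year}: {Country, PaperID, Year}⁺ ∩ {Affiliation, Country, PaperID, Score, VenueID, Year} = {Country, PaperID, Score, Year}, not the whole set, so Country, PaperID, Year → Score violates BCNF; decompose into {Country, PaperID, Score, Year} and {Affiliation, Country, PaperID, VenueID, Year}.
{Country, PaperID, Score, Year}: every determinant is a superkey — BCNF.
{Affiliation, Country, PaperID, VenueID, Year}: every determinant is a superkey — BCNF.

{Affiliation, Country, PaperID, VenueID, Year}; {Country, PaperID, Score, Year}; {Country, PaperID, Topic}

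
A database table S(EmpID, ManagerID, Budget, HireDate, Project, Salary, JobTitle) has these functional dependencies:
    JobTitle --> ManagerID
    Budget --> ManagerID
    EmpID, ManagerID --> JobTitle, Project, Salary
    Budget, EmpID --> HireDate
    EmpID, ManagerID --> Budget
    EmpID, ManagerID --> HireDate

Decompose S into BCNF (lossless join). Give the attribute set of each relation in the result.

Candidate keys of the original relation: {Budget, EmpID}, {EmpID, JobTitle}, {EmpID, ManagerID}.
Within {Budget, EmpID, HireDate, JobTitle, ManagerID, Project, Salary}: {JobTitle}⁺ ∩ {Budget, EmpID, HireDate, JobTitle, ManagerID, Project, Salary} = {JobTitle, ManagerID}, not the whole set, so JobTitle --> ManagerID violates BCNF; decompose into {JobTitle, ManagerID} and {Budget, EmpID, HireDate, JobTitle, Project, Salary}.
{JobTitle, ManagerID} is in BCNF.
{Budget, EmpID, HireDate, JobTitle, Project, Salary} is in BCNF.

{Budget, EmpID, HireDate, JobTitle, Project, Salary}; {JobTitle, ManagerID}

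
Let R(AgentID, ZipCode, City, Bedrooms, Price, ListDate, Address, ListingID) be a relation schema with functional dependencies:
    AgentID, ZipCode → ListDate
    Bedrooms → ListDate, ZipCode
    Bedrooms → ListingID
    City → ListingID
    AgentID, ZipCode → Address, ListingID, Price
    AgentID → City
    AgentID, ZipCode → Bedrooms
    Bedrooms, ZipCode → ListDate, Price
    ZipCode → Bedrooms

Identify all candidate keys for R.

{AgentID, Bedrooms}, {AgentID, ZipCode}

No FD produces {AgentID}, so it must be in every candidate key.
Closure of {AgentID, Bedrooms} is {Address, AgentID, Bedrooms, City, ListDate, ListingID, Price, ZipCode}, the whole schema; {AgentID, Bedrooms} is a candidate key.
Closure of {AgentID, ZipCode} is {Address, AgentID, Bedrooms, City, ListDate, ListingID, Price, ZipCode}, the whole schema; {AgentID, ZipCode} is a candidate key.
These are minimal and exhaustive — every other superkey contains one of them.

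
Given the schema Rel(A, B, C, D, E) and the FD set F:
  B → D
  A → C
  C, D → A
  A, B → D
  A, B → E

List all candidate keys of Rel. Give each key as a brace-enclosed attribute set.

{A, B}, {B, C}

Attributes never on any right-hand side: {B} — every candidate key must contain it.
{A, B}⁺ = {A, B, C, D, E} — all of the relation — so {A, B} is a candidate key.
{B, C}⁺ = {A, B, C, D, E} — all of the relation — so {B, C} is a candidate key.
Any other superkey properly contains one of these, so there are no further candidate keys.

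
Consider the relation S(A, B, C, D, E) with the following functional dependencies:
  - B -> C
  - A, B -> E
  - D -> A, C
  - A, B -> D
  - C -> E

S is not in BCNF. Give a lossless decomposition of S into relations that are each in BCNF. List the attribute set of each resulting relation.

{A, D}; {B, C}; {B, D}; {C, E}

Candidate keys of the original relation: {A, B}, {B, D}.
{A, B, C, D, E}: {B} determines {B, C, E} here but is not a superkey — split on B -> C, E, giving {B, C, E} and {A, B, D}.
{B, C, E}: {C} determines {C, E} here but is not a superkey — split on C -> E, giving {C, E} and {B, C}.
{C, E} has no BCNF violation.
{B, C} has no BCNF violation.
{A, B, D}: {D} determines {A, D} here but is not a superkey — split on D -> A, giving {A, D} and {B, D}.
{A, D} has no BCNF violation.
{B, D} has no BCNF violation.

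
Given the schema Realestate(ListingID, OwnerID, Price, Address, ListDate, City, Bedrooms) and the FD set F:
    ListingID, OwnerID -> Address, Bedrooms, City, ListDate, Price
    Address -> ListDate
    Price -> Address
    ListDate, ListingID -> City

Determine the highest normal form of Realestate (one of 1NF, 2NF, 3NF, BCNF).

Candidate key: {ListingID, OwnerID}. Prime attributes: {ListingID, OwnerID}.
Address -> ListDate breaks BCNF: {Address}⁺ = {Address, ListDate}, so {Address} is not a superkey.
Address -> ListDate has non-prime {ListDate} on the right and a non-superkey on the left, so 3NF fails.
Checking every proper subset of each key, none determines a non-prime attribute — 2NF is satisfied.

2NF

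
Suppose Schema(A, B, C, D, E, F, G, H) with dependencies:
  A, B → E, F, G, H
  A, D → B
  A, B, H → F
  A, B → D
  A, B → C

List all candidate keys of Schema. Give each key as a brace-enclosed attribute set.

Attributes never on any right-hand side: {A} — every candidate key must contain it.
{A, B} is a candidate key since {A, B}⁺ = {A, B, C, D, E, F, G, H} covers every attribute.
{A, D} is a candidate key since {A, D}⁺ = {A, B, C, D, E, F, G, H} covers every attribute.
These are minimal and exhaustive — every other superkey contains one of them.

{A, B}, {A, D}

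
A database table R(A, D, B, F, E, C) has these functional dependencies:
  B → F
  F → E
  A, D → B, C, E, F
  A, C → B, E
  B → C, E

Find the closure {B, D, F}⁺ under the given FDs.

Start with {B, D, F}.
F → E applies; add {E} → now {B, D, E, F}.
B → C, E applies; add {C} → now {B, C, D, E, F}.
No further FD applies.

{B, C, D, E, F}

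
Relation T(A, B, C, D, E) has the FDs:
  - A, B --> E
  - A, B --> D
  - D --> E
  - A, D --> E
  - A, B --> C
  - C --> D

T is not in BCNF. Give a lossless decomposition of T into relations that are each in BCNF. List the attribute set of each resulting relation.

Candidate key of the original relation: {A, B}.
Within {A, B, C, D, E}: {D}⁺ ∩ {A, B, C, D, E} = {D, E}, not the whole set, so D --> E violates BCNF; decompose into {D, E} and {A, B, C, D}.
{D, E} has no BCNF violation.
Within {A, B, C, D}: {C}⁺ ∩ {A, B, C, D} = {C, D}, not the whole set, so C --> D violates BCNF; decompose into {C, D} and {A, B, C}.
{C, D} has no BCNF violation.
{A, B, C} has no BCNF violation.

{A, B, C}; {C, D}; {D, E}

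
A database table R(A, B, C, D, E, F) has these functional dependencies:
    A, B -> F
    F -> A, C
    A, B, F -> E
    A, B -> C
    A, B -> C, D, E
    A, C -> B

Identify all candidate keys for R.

{A, B}, {A, C}, {F}

Closure of {F} is {A, B, C, D, E, F}, the whole schema; {F} is a candidate key.
Closure of {A, B} is {A, B, C, D, E, F}, the whole schema; {A, B} is a candidate key.
Closure of {A, C} is {A, B, C, D, E, F}, the whole schema; {A, C} is a candidate key.
These are minimal and exhaustive — every other superkey contains one of them.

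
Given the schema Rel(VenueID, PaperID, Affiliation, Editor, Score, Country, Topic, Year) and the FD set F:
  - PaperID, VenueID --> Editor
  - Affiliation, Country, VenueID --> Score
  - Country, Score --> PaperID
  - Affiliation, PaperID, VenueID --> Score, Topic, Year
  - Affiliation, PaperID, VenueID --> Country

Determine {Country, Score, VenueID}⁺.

{Country, Editor, PaperID, Score, VenueID}

Start with {Country, Score, VenueID}.
Country, Score --> PaperID applies; add {PaperID} → now {Country, PaperID, Score, VenueID}.
PaperID, VenueID --> Editor applies; add {Editor} → now {Country, Editor, PaperID, Score, VenueID}.
No further FD applies.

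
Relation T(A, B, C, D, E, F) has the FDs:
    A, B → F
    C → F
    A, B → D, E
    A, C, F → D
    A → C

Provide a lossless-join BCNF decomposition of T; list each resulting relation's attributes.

Candidate key of the original relation: {A, B}.
{A, B, C, D, E, F}: {C} determines {C, F} here but is not a superkey — split on C → F, giving {C, F} and {A, B, C, D, E}.
{C, F}: every determinant is a superkey — BCNF.
{A, B, C, D, E}: {A} determines {A, C, D} here but is not a superkey — split on A → C, D, giving {A, C, D} and {A, B, E}.
{A, C, D}: every determinant is a superkey — BCNF.
{A, B, E}: every determinant is a superkey — BCNF.

{A, B, E}; {A, C, D}; {C, F}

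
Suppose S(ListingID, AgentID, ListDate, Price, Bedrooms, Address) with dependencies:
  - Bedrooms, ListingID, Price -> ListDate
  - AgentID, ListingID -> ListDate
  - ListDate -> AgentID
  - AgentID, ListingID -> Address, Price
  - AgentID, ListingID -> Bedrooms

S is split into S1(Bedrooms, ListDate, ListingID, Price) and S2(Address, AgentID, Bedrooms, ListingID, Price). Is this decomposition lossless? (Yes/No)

Yes

The shared attributes are {Bedrooms, ListingID, Price} and {Bedrooms, ListingID, Price}⁺ = {Address, AgentID, Bedrooms, ListDate, ListingID, Price}.
This includes all of S1, so the common attributes are a superkey of S1 — the join is lossless.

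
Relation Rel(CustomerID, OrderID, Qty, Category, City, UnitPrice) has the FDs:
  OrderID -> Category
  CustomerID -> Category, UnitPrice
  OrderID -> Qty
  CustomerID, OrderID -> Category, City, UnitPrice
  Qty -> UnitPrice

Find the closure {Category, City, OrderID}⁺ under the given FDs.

Start with {Category, City, OrderID}.
OrderID -> Qty applies; add {Qty} → now {Category, City, OrderID, Qty}.
Qty -> UnitPrice applies; add {UnitPrice} → now {Category, City, OrderID, Qty, UnitPrice}.
No further FD applies.

{Category, City, OrderID, Qty, UnitPrice}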